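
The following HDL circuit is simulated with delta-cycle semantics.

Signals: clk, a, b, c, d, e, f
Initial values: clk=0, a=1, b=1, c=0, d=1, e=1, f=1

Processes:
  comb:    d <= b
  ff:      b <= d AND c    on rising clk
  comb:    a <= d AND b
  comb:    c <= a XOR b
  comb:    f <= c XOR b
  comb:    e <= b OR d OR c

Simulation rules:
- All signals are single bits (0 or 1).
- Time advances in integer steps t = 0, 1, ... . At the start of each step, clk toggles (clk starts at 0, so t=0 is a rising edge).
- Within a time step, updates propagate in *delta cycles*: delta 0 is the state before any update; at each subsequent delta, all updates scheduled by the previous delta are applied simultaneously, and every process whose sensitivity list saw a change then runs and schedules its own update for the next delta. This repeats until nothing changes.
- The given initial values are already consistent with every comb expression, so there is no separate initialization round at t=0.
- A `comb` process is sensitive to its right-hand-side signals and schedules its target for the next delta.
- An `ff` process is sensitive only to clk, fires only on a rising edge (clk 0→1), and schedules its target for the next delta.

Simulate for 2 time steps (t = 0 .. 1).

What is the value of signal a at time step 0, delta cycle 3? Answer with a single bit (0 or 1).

t0.Δ0 a=1 b=1 e=1 clk=0 c=0 f=1 d=1
t0.Δ1 a=1 b=1 e=1 clk=1 c=0 f=1 d=1
t0.Δ2 a=1 b=0 e=1 clk=1 c=0 f=1 d=1
t0.Δ3 a=0 b=0 e=1 clk=1 c=1 f=0 d=0
t0.Δ4 a=0 b=0 e=1 clk=1 c=0 f=1 d=0
t0.Δ5 a=0 b=0 e=0 clk=1 c=0 f=0 d=0
t1.Δ0 a=0 b=0 e=0 clk=1 c=0 f=0 d=0
t1.Δ1 a=0 b=0 e=0 clk=0 c=0 f=0 d=0

0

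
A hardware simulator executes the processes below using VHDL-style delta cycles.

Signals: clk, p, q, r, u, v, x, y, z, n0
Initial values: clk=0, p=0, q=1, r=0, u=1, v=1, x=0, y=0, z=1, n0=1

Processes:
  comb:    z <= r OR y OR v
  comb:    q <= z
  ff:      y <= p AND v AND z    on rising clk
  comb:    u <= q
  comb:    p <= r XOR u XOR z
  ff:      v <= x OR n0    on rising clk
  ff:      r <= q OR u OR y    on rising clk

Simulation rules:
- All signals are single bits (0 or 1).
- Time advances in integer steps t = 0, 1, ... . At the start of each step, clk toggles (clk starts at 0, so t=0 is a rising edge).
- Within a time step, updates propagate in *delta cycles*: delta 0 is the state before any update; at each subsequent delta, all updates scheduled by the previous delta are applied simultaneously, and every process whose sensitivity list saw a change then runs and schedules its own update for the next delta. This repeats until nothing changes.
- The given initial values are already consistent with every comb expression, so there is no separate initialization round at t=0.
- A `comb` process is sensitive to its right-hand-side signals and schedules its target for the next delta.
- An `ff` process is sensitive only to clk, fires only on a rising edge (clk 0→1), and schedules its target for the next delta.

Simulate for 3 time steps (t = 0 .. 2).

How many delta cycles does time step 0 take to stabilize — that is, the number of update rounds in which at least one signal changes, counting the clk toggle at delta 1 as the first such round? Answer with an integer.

t0.Δ0 clk=0 v=1 y=0 p=0 n0=1 u=1 x=0 z=1 q=1 r=0
t0.Δ1 clk=1 v=1 y=0 p=0 n0=1 u=1 x=0 z=1 q=1 r=0
t0.Δ2 clk=1 v=1 y=0 p=0 n0=1 u=1 x=0 z=1 q=1 r=1
t0.Δ3 clk=1 v=1 y=0 p=1 n0=1 u=1 x=0 z=1 q=1 r=1
t1.Δ0 clk=1 v=1 y=0 p=1 n0=1 u=1 x=0 z=1 q=1 r=1
t1.Δ1 clk=0 v=1 y=0 p=1 n0=1 u=1 x=0 z=1 q=1 r=1
t2.Δ0 clk=0 v=1 y=0 p=1 n0=1 u=1 x=0 z=1 q=1 r=1
t2.Δ1 clk=1 v=1 y=0 p=1 n0=1 u=1 x=0 z=1 q=1 r=1
t2.Δ2 clk=1 v=1 y=1 p=1 n0=1 u=1 x=0 z=1 q=1 r=1

3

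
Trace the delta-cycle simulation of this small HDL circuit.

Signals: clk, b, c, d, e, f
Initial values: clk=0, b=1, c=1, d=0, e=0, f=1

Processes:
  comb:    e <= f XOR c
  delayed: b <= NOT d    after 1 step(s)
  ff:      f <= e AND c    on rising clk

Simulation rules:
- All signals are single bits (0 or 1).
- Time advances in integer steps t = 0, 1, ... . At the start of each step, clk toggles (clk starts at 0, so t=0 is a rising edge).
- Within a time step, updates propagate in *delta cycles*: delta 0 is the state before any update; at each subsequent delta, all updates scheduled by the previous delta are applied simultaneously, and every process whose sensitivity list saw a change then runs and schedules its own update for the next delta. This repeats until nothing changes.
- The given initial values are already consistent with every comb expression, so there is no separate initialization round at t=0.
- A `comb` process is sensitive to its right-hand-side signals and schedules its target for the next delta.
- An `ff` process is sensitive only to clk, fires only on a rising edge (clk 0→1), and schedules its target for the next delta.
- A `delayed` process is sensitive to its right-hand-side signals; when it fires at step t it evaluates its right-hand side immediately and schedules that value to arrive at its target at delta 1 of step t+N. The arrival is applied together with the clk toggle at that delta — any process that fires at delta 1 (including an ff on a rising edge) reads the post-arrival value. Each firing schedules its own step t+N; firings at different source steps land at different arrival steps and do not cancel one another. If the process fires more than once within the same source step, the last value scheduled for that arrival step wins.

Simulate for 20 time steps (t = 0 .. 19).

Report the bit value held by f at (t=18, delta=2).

1

t=0 Δ0: b=1 d=0 clk=0 c=1 f=1 e=0
  Δ1: clk:0→1
  Δ2: f:1→0
  Δ3: e:0→1
  (3Δ to stable)
t=1 Δ0: b=1 d=0 clk=1 c=1 f=0 e=1
  Δ1: clk:1→0
  (1Δ to stable)
t=2 Δ0: b=1 d=0 clk=0 c=1 f=0 e=1
  Δ1: clk:0→1
  Δ2: f:0→1
  Δ3: e:1→0
  (3Δ to stable)
t=3 Δ0: b=1 d=0 clk=1 c=1 f=1 e=0
  Δ1: clk:1→0
  (1Δ to stable)
t=4 Δ0: b=1 d=0 clk=0 c=1 f=1 e=0
  Δ1: clk:0→1
  Δ2: f:1→0
  Δ3: e:0→1
  (3Δ to stable)
t=5 Δ0: b=1 d=0 clk=1 c=1 f=0 e=1
  Δ1: clk:1→0
  (1Δ to stable)
t=6 Δ0: b=1 d=0 clk=0 c=1 f=0 e=1
  Δ1: clk:0→1
  Δ2: f:0→1
  Δ3: e:1→0
  (3Δ to stable)
t=7 Δ0: b=1 d=0 clk=1 c=1 f=1 e=0
  Δ1: clk:1→0
  (1Δ to stable)
t=8 Δ0: b=1 d=0 clk=0 c=1 f=1 e=0
  Δ1: clk:0→1
  Δ2: f:1→0
  Δ3: e:0→1
  (3Δ to stable)
t=9 Δ0: b=1 d=0 clk=1 c=1 f=0 e=1
  Δ1: clk:1→0
  (1Δ to stable)
t=10 Δ0: b=1 d=0 clk=0 c=1 f=0 e=1
  Δ1: clk:0→1
  Δ2: f:0→1
  Δ3: e:1→0
  (3Δ to stable)
t=11 Δ0: b=1 d=0 clk=1 c=1 f=1 e=0
  Δ1: clk:1→0
  (1Δ to stable)
t=12 Δ0: b=1 d=0 clk=0 c=1 f=1 e=0
  Δ1: clk:0→1
  Δ2: f:1→0
  Δ3: e:0→1
  (3Δ to stable)
t=13 Δ0: b=1 d=0 clk=1 c=1 f=0 e=1
  Δ1: clk:1→0
  (1Δ to stable)
t=14 Δ0: b=1 d=0 clk=0 c=1 f=0 e=1
  Δ1: clk:0→1
  Δ2: f:0→1
  Δ3: e:1→0
  (3Δ to stable)
t=15 Δ0: b=1 d=0 clk=1 c=1 f=1 e=0
  Δ1: clk:1→0
  (1Δ to stable)
t=16 Δ0: b=1 d=0 clk=0 c=1 f=1 e=0
  Δ1: clk:0→1
  Δ2: f:1→0
  Δ3: e:0→1
  (3Δ to stable)
t=17 Δ0: b=1 d=0 clk=1 c=1 f=0 e=1
  Δ1: clk:1→0
  (1Δ to stable)
t=18 Δ0: b=1 d=0 clk=0 c=1 f=0 e=1
  Δ1: clk:0→1
  Δ2: f:0→1
  Δ3: e:1→0
  (3Δ to stable)
t=19 Δ0: b=1 d=0 clk=1 c=1 f=1 e=0
  Δ1: clk:1→0
  (1Δ to stable)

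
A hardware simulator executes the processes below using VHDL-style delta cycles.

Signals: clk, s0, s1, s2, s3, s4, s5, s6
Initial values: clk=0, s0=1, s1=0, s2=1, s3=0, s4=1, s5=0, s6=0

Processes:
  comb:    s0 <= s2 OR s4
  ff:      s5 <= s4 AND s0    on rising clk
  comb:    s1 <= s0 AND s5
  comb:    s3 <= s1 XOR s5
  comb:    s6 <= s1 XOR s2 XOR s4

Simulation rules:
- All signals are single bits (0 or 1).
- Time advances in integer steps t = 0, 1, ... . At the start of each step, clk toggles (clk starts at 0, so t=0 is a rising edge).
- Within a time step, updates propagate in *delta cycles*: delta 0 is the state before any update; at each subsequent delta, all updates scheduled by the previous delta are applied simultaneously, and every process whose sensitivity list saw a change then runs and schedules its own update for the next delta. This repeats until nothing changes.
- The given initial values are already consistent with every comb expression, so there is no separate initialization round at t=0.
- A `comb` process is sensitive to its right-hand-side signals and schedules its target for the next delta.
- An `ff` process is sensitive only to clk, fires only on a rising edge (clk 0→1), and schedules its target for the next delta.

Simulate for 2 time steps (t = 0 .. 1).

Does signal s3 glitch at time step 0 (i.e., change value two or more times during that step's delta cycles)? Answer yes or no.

[bits: s3,s6,s4,s0,clk,s5,s1,s2]
t=0: Δ0=00110001 Δ1=00111001 Δ2=00111101 Δ3=10111111 Δ4=01111111 | 4Δ
t=1: Δ0=01111111 Δ1=01110111 | 1Δ

yes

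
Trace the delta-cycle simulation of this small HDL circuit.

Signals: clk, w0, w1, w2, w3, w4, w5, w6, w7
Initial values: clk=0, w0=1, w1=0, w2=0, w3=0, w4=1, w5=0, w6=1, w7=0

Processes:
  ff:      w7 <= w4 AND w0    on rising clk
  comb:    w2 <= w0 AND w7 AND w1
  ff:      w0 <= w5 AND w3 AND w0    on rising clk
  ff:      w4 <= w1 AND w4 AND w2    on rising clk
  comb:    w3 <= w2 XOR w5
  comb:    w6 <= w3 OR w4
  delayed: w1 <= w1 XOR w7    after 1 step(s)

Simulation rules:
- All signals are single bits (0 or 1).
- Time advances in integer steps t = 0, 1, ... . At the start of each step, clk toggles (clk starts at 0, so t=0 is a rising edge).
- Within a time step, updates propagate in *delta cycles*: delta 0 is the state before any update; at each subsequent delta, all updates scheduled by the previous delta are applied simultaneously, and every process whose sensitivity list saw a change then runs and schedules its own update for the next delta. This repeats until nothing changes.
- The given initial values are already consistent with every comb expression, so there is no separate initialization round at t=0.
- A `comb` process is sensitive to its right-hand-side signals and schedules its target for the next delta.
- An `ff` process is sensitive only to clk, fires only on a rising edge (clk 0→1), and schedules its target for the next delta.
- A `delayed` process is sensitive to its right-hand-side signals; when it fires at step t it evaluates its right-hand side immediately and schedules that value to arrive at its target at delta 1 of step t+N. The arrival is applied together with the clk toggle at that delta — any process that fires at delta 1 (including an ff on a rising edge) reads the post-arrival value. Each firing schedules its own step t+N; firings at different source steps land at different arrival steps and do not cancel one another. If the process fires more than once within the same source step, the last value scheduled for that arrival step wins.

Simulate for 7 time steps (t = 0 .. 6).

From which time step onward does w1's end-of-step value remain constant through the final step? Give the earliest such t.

[bits: w5,w2,w4,w0,w3,w6,w1,clk,w7]
t=0: Δ0=001101000 Δ1=001101010 Δ2=000001011 Δ3=000000011 | 3Δ
t=1: Δ0=000000011 Δ1=000000101 | 1Δ
t=2: Δ0=000000101 Δ1=000000011 Δ2=000000010 | 2Δ
t=3: Δ0=000000010 Δ1=000000000 | 1Δ
t=4: Δ0=000000000 Δ1=000000010 | 1Δ
t=5: Δ0=000000010 Δ1=000000000 | 1Δ
t=6: Δ0=000000000 Δ1=000000010 | 1Δ

2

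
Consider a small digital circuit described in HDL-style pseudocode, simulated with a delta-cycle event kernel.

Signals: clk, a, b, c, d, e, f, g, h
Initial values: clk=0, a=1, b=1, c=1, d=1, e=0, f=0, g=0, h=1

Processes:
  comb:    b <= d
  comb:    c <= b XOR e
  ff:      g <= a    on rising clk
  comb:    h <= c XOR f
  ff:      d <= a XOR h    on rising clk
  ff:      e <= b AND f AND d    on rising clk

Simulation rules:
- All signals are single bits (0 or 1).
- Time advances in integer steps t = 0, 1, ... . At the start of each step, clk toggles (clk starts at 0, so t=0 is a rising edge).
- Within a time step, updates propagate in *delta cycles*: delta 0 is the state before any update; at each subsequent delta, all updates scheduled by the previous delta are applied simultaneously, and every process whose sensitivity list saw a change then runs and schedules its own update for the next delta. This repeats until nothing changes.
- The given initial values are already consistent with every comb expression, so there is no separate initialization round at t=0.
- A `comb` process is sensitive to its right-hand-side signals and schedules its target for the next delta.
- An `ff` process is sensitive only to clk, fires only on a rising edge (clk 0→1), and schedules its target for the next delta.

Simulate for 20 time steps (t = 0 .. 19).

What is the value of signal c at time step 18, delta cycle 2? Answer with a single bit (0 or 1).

0

t0.Δ0 clk=0 f=0 b=1 g=0 a=1 e=0 d=1 c=1 h=1
t0.Δ1 clk=1 f=0 b=1 g=0 a=1 e=0 d=1 c=1 h=1
t0.Δ2 clk=1 f=0 b=1 g=1 a=1 e=0 d=0 c=1 h=1
t0.Δ3 clk=1 f=0 b=0 g=1 a=1 e=0 d=0 c=1 h=1
t0.Δ4 clk=1 f=0 b=0 g=1 a=1 e=0 d=0 c=0 h=1
t0.Δ5 clk=1 f=0 b=0 g=1 a=1 e=0 d=0 c=0 h=0
t1.Δ0 clk=1 f=0 b=0 g=1 a=1 e=0 d=0 c=0 h=0
t1.Δ1 clk=0 f=0 b=0 g=1 a=1 e=0 d=0 c=0 h=0
t2.Δ0 clk=0 f=0 b=0 g=1 a=1 e=0 d=0 c=0 h=0
t2.Δ1 clk=1 f=0 b=0 g=1 a=1 e=0 d=0 c=0 h=0
t2.Δ2 clk=1 f=0 b=0 g=1 a=1 e=0 d=1 c=0 h=0
t2.Δ3 clk=1 f=0 b=1 g=1 a=1 e=0 d=1 c=0 h=0
t2.Δ4 clk=1 f=0 b=1 g=1 a=1 e=0 d=1 c=1 h=0
t2.Δ5 clk=1 f=0 b=1 g=1 a=1 e=0 d=1 c=1 h=1
t3.Δ0 clk=1 f=0 b=1 g=1 a=1 e=0 d=1 c=1 h=1
t3.Δ1 clk=0 f=0 b=1 g=1 a=1 e=0 d=1 c=1 h=1
t4.Δ0 clk=0 f=0 b=1 g=1 a=1 e=0 d=1 c=1 h=1
t4.Δ1 clk=1 f=0 b=1 g=1 a=1 e=0 d=1 c=1 h=1
t4.Δ2 clk=1 f=0 b=1 g=1 a=1 e=0 d=0 c=1 h=1
t4.Δ3 clk=1 f=0 b=0 g=1 a=1 e=0 d=0 c=1 h=1
t4.Δ4 clk=1 f=0 b=0 g=1 a=1 e=0 d=0 c=0 h=1
t4.Δ5 clk=1 f=0 b=0 g=1 a=1 e=0 d=0 c=0 h=0
t5.Δ0 clk=1 f=0 b=0 g=1 a=1 e=0 d=0 c=0 h=0
t5.Δ1 clk=0 f=0 b=0 g=1 a=1 e=0 d=0 c=0 h=0
t6.Δ0 clk=0 f=0 b=0 g=1 a=1 e=0 d=0 c=0 h=0
t6.Δ1 clk=1 f=0 b=0 g=1 a=1 e=0 d=0 c=0 h=0
t6.Δ2 clk=1 f=0 b=0 g=1 a=1 e=0 d=1 c=0 h=0
t6.Δ3 clk=1 f=0 b=1 g=1 a=1 e=0 d=1 c=0 h=0
t6.Δ4 clk=1 f=0 b=1 g=1 a=1 e=0 d=1 c=1 h=0
t6.Δ5 clk=1 f=0 b=1 g=1 a=1 e=0 d=1 c=1 h=1
t7.Δ0 clk=1 f=0 b=1 g=1 a=1 e=0 d=1 c=1 h=1
t7.Δ1 clk=0 f=0 b=1 g=1 a=1 e=0 d=1 c=1 h=1
t8.Δ0 clk=0 f=0 b=1 g=1 a=1 e=0 d=1 c=1 h=1
t8.Δ1 clk=1 f=0 b=1 g=1 a=1 e=0 d=1 c=1 h=1
t8.Δ2 clk=1 f=0 b=1 g=1 a=1 e=0 d=0 c=1 h=1
t8.Δ3 clk=1 f=0 b=0 g=1 a=1 e=0 d=0 c=1 h=1
t8.Δ4 clk=1 f=0 b=0 g=1 a=1 e=0 d=0 c=0 h=1
t8.Δ5 clk=1 f=0 b=0 g=1 a=1 e=0 d=0 c=0 h=0
t9.Δ0 clk=1 f=0 b=0 g=1 a=1 e=0 d=0 c=0 h=0
t9.Δ1 clk=0 f=0 b=0 g=1 a=1 e=0 d=0 c=0 h=0
t10.Δ0 clk=0 f=0 b=0 g=1 a=1 e=0 d=0 c=0 h=0
t10.Δ1 clk=1 f=0 b=0 g=1 a=1 e=0 d=0 c=0 h=0
t10.Δ2 clk=1 f=0 b=0 g=1 a=1 e=0 d=1 c=0 h=0
t10.Δ3 clk=1 f=0 b=1 g=1 a=1 e=0 d=1 c=0 h=0
t10.Δ4 clk=1 f=0 b=1 g=1 a=1 e=0 d=1 c=1 h=0
t10.Δ5 clk=1 f=0 b=1 g=1 a=1 e=0 d=1 c=1 h=1
t11.Δ0 clk=1 f=0 b=1 g=1 a=1 e=0 d=1 c=1 h=1
t11.Δ1 clk=0 f=0 b=1 g=1 a=1 e=0 d=1 c=1 h=1
t12.Δ0 clk=0 f=0 b=1 g=1 a=1 e=0 d=1 c=1 h=1
t12.Δ1 clk=1 f=0 b=1 g=1 a=1 e=0 d=1 c=1 h=1
t12.Δ2 clk=1 f=0 b=1 g=1 a=1 e=0 d=0 c=1 h=1
t12.Δ3 clk=1 f=0 b=0 g=1 a=1 e=0 d=0 c=1 h=1
t12.Δ4 clk=1 f=0 b=0 g=1 a=1 e=0 d=0 c=0 h=1
t12.Δ5 clk=1 f=0 b=0 g=1 a=1 e=0 d=0 c=0 h=0
t13.Δ0 clk=1 f=0 b=0 g=1 a=1 e=0 d=0 c=0 h=0
t13.Δ1 clk=0 f=0 b=0 g=1 a=1 e=0 d=0 c=0 h=0
t14.Δ0 clk=0 f=0 b=0 g=1 a=1 e=0 d=0 c=0 h=0
t14.Δ1 clk=1 f=0 b=0 g=1 a=1 e=0 d=0 c=0 h=0
t14.Δ2 clk=1 f=0 b=0 g=1 a=1 e=0 d=1 c=0 h=0
t14.Δ3 clk=1 f=0 b=1 g=1 a=1 e=0 d=1 c=0 h=0
t14.Δ4 clk=1 f=0 b=1 g=1 a=1 e=0 d=1 c=1 h=0
t14.Δ5 clk=1 f=0 b=1 g=1 a=1 e=0 d=1 c=1 h=1
t15.Δ0 clk=1 f=0 b=1 g=1 a=1 e=0 d=1 c=1 h=1
t15.Δ1 clk=0 f=0 b=1 g=1 a=1 e=0 d=1 c=1 h=1
t16.Δ0 clk=0 f=0 b=1 g=1 a=1 e=0 d=1 c=1 h=1
t16.Δ1 clk=1 f=0 b=1 g=1 a=1 e=0 d=1 c=1 h=1
t16.Δ2 clk=1 f=0 b=1 g=1 a=1 e=0 d=0 c=1 h=1
t16.Δ3 clk=1 f=0 b=0 g=1 a=1 e=0 d=0 c=1 h=1
t16.Δ4 clk=1 f=0 b=0 g=1 a=1 e=0 d=0 c=0 h=1
t16.Δ5 clk=1 f=0 b=0 g=1 a=1 e=0 d=0 c=0 h=0
t17.Δ0 clk=1 f=0 b=0 g=1 a=1 e=0 d=0 c=0 h=0
t17.Δ1 clk=0 f=0 b=0 g=1 a=1 e=0 d=0 c=0 h=0
t18.Δ0 clk=0 f=0 b=0 g=1 a=1 e=0 d=0 c=0 h=0
t18.Δ1 clk=1 f=0 b=0 g=1 a=1 e=0 d=0 c=0 h=0
t18.Δ2 clk=1 f=0 b=0 g=1 a=1 e=0 d=1 c=0 h=0
t18.Δ3 clk=1 f=0 b=1 g=1 a=1 e=0 d=1 c=0 h=0
t18.Δ4 clk=1 f=0 b=1 g=1 a=1 e=0 d=1 c=1 h=0
t18.Δ5 clk=1 f=0 b=1 g=1 a=1 e=0 d=1 c=1 h=1
t19.Δ0 clk=1 f=0 b=1 g=1 a=1 e=0 d=1 c=1 h=1
t19.Δ1 clk=0 f=0 b=1 g=1 a=1 e=0 d=1 c=1 h=1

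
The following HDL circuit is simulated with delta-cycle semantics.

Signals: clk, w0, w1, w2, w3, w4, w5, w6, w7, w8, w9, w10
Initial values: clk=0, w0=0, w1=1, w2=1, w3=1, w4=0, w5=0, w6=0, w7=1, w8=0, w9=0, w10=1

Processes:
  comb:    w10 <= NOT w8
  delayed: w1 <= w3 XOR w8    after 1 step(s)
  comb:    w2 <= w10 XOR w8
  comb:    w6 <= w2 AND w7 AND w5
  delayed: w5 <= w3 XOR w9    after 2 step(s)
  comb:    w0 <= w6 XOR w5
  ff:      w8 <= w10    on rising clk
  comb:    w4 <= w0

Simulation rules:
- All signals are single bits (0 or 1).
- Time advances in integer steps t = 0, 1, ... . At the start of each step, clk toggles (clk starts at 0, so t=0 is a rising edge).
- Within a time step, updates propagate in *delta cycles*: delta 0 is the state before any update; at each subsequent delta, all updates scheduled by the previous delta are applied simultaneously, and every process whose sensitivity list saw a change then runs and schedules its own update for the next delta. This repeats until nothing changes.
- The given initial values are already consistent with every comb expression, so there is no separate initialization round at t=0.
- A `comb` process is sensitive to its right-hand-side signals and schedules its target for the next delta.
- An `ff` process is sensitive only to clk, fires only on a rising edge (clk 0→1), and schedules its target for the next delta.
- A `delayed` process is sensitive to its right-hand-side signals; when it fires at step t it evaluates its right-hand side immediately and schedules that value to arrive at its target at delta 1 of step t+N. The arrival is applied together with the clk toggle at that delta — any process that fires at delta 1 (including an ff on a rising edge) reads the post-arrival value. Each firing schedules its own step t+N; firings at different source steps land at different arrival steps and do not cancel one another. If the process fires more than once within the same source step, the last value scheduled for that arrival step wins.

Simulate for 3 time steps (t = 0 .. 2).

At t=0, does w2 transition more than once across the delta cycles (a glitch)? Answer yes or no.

[bits: w2,w8,w7,w9,w1,w5,clk,w4,w0,w6,w10,w3]
t=0: Δ0=101010000011 Δ1=101010100011 Δ2=111010100011 Δ3=011010100001 Δ4=111010100001 | 4Δ
t=1: Δ0=111010100001 Δ1=111000000001 | 1Δ
t=2: Δ0=111000000001 Δ1=111000100001 Δ2=101000100001 Δ3=001000100011 Δ4=101000100011 | 4Δ

yes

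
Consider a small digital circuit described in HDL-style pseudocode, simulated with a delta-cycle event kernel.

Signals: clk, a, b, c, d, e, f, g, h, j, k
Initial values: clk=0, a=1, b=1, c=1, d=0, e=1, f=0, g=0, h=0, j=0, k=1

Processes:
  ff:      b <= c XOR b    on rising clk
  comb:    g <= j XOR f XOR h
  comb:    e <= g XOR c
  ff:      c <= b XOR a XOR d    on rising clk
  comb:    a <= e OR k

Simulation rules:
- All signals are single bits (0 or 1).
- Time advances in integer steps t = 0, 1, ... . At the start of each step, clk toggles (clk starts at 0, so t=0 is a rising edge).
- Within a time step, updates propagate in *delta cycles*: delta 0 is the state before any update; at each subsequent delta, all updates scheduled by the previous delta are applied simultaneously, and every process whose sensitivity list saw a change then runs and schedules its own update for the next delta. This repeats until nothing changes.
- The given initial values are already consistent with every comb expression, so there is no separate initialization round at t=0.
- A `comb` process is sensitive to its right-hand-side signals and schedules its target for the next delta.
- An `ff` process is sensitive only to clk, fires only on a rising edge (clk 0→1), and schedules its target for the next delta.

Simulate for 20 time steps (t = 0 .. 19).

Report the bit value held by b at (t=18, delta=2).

[bits: k,b,clk,h,f,e,g,d,c,j,a]
t=0: Δ0=11000100101 Δ1=11100100101 Δ2=10100100001 Δ3=10100000001 | 3Δ
t=1: Δ0=10100000001 Δ1=10000000001 | 1Δ
t=2: Δ0=10000000001 Δ1=10100000001 Δ2=10100000101 Δ3=10100100101 | 3Δ
t=3: Δ0=10100100101 Δ1=10000100101 | 1Δ
t=4: Δ0=10000100101 Δ1=10100100101 Δ2=11100100101 | 2Δ
t=5: Δ0=11100100101 Δ1=11000100101 | 1Δ
t=6: Δ0=11000100101 Δ1=11100100101 Δ2=10100100001 Δ3=10100000001 | 3Δ
t=7: Δ0=10100000001 Δ1=10000000001 | 1Δ
t=8: Δ0=10000000001 Δ1=10100000001 Δ2=10100000101 Δ3=10100100101 | 3Δ
t=9: Δ0=10100100101 Δ1=10000100101 | 1Δ
t=10: Δ0=10000100101 Δ1=10100100101 Δ2=11100100101 | 2Δ
t=11: Δ0=11100100101 Δ1=11000100101 | 1Δ
t=12: Δ0=11000100101 Δ1=11100100101 Δ2=10100100001 Δ3=10100000001 | 3Δ
t=13: Δ0=10100000001 Δ1=10000000001 | 1Δ
t=14: Δ0=10000000001 Δ1=10100000001 Δ2=10100000101 Δ3=10100100101 | 3Δ
t=15: Δ0=10100100101 Δ1=10000100101 | 1Δ
t=16: Δ0=10000100101 Δ1=10100100101 Δ2=11100100101 | 2Δ
t=17: Δ0=11100100101 Δ1=11000100101 | 1Δ
t=18: Δ0=11000100101 Δ1=11100100101 Δ2=10100100001 Δ3=10100000001 | 3Δ
t=19: Δ0=10100000001 Δ1=10000000001 | 1Δ

0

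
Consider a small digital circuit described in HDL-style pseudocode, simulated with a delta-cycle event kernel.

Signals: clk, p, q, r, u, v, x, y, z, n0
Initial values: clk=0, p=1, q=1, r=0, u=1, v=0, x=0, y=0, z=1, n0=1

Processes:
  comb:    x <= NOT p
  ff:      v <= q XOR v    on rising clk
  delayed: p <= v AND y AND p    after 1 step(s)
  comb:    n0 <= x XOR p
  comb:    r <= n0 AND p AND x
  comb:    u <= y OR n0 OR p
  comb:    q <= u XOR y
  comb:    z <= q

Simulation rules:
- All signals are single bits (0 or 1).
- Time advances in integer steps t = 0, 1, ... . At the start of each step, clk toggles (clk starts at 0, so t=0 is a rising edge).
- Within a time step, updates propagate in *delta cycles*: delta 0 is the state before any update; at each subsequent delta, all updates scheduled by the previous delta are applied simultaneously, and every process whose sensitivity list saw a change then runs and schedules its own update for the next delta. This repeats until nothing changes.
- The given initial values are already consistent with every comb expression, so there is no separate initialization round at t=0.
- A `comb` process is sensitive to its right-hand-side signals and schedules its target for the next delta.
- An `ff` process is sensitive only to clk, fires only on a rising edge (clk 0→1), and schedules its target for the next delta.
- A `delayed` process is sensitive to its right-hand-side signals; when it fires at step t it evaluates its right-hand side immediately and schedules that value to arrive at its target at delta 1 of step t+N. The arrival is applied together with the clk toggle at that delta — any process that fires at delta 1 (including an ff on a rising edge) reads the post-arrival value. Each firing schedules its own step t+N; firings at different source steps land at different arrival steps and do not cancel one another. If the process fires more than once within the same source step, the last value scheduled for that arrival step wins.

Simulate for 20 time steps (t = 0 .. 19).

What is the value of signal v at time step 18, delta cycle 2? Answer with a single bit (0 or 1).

0

t=0 Δ0: z=1 clk=0 r=0 n0=1 v=0 y=0 p=1 u=1 x=0 q=1
  Δ1: clk:0→1
  Δ2: v:0→1
  (2Δ to stable)
t=1 Δ0: z=1 clk=1 r=0 n0=1 v=1 y=0 p=1 u=1 x=0 q=1
  Δ1: clk:1→0, p:1→0
  Δ2: n0:1→0, x:0→1
  Δ3: n0:0→1, u:1→0
  Δ4: u:0→1, q:1→0
  Δ5: z:1→0, q:0→1
  Δ6: z:0→1
  (6Δ to stable)
t=2 Δ0: z=1 clk=0 r=0 n0=1 v=1 y=0 p=0 u=1 x=1 q=1
  Δ1: clk:0→1
  Δ2: v:1→0
  (2Δ to stable)
t=3 Δ0: z=1 clk=1 r=0 n0=1 v=0 y=0 p=0 u=1 x=1 q=1
  Δ1: clk:1→0
  (1Δ to stable)
t=4 Δ0: z=1 clk=0 r=0 n0=1 v=0 y=0 p=0 u=1 x=1 q=1
  Δ1: clk:0→1
  Δ2: v:0→1
  (2Δ to stable)
t=5 Δ0: z=1 clk=1 r=0 n0=1 v=1 y=0 p=0 u=1 x=1 q=1
  Δ1: clk:1→0
  (1Δ to stable)
t=6 Δ0: z=1 clk=0 r=0 n0=1 v=1 y=0 p=0 u=1 x=1 q=1
  Δ1: clk:0→1
  Δ2: v:1→0
  (2Δ to stable)
t=7 Δ0: z=1 clk=1 r=0 n0=1 v=0 y=0 p=0 u=1 x=1 q=1
  Δ1: clk:1→0
  (1Δ to stable)
t=8 Δ0: z=1 clk=0 r=0 n0=1 v=0 y=0 p=0 u=1 x=1 q=1
  Δ1: clk:0→1
  Δ2: v:0→1
  (2Δ to stable)
t=9 Δ0: z=1 clk=1 r=0 n0=1 v=1 y=0 p=0 u=1 x=1 q=1
  Δ1: clk:1→0
  (1Δ to stable)
t=10 Δ0: z=1 clk=0 r=0 n0=1 v=1 y=0 p=0 u=1 x=1 q=1
  Δ1: clk:0→1
  Δ2: v:1→0
  (2Δ to stable)
t=11 Δ0: z=1 clk=1 r=0 n0=1 v=0 y=0 p=0 u=1 x=1 q=1
  Δ1: clk:1→0
  (1Δ to stable)
t=12 Δ0: z=1 clk=0 r=0 n0=1 v=0 y=0 p=0 u=1 x=1 q=1
  Δ1: clk:0→1
  Δ2: v:0→1
  (2Δ to stable)
t=13 Δ0: z=1 clk=1 r=0 n0=1 v=1 y=0 p=0 u=1 x=1 q=1
  Δ1: clk:1→0
  (1Δ to stable)
t=14 Δ0: z=1 clk=0 r=0 n0=1 v=1 y=0 p=0 u=1 x=1 q=1
  Δ1: clk:0→1
  Δ2: v:1→0
  (2Δ to stable)
t=15 Δ0: z=1 clk=1 r=0 n0=1 v=0 y=0 p=0 u=1 x=1 q=1
  Δ1: clk:1→0
  (1Δ to stable)
t=16 Δ0: z=1 clk=0 r=0 n0=1 v=0 y=0 p=0 u=1 x=1 q=1
  Δ1: clk:0→1
  Δ2: v:0→1
  (2Δ to stable)
t=17 Δ0: z=1 clk=1 r=0 n0=1 v=1 y=0 p=0 u=1 x=1 q=1
  Δ1: clk:1→0
  (1Δ to stable)
t=18 Δ0: z=1 clk=0 r=0 n0=1 v=1 y=0 p=0 u=1 x=1 q=1
  Δ1: clk:0→1
  Δ2: v:1→0
  (2Δ to stable)
t=19 Δ0: z=1 clk=1 r=0 n0=1 v=0 y=0 p=0 u=1 x=1 q=1
  Δ1: clk:1→0
  (1Δ to stable)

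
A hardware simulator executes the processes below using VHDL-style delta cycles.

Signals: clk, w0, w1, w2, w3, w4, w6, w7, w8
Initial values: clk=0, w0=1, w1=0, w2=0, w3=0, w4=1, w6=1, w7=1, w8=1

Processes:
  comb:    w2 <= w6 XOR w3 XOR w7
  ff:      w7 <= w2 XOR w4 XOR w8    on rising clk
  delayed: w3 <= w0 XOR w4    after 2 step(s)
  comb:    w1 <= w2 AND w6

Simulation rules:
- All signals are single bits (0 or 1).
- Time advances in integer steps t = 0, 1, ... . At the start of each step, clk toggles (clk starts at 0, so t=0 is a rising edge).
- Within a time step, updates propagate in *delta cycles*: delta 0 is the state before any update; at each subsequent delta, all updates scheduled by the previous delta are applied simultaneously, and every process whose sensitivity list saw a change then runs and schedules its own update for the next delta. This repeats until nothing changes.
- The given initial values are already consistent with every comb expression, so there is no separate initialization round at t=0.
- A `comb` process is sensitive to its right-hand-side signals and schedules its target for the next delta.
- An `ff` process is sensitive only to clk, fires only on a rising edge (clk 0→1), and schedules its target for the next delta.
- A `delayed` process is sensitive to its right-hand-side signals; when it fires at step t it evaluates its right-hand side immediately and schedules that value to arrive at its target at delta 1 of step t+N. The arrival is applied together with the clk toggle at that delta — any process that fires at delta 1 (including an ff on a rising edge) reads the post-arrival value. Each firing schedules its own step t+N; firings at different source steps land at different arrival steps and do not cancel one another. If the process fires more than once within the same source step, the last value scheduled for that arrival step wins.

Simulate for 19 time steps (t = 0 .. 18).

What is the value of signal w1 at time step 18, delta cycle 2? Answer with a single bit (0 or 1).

1

t=0 Δ0: w2=0 w0=1 w3=0 w7=1 clk=0 w4=1 w8=1 w1=0 w6=1
  Δ1: clk:0→1
  Δ2: w7:1→0
  Δ3: w2:0→1
  Δ4: w1:0→1
  (4Δ to stable)
t=1 Δ0: w2=1 w0=1 w3=0 w7=0 clk=1 w4=1 w8=1 w1=1 w6=1
  Δ1: clk:1→0
  (1Δ to stable)
t=2 Δ0: w2=1 w0=1 w3=0 w7=0 clk=0 w4=1 w8=1 w1=1 w6=1
  Δ1: clk:0→1
  Δ2: w7:0→1
  Δ3: w2:1→0
  Δ4: w1:1→0
  (4Δ to stable)
t=3 Δ0: w2=0 w0=1 w3=0 w7=1 clk=1 w4=1 w8=1 w1=0 w6=1
  Δ1: clk:1→0
  (1Δ to stable)
t=4 Δ0: w2=0 w0=1 w3=0 w7=1 clk=0 w4=1 w8=1 w1=0 w6=1
  Δ1: clk:0→1
  Δ2: w7:1→0
  Δ3: w2:0→1
  Δ4: w1:0→1
  (4Δ to stable)
t=5 Δ0: w2=1 w0=1 w3=0 w7=0 clk=1 w4=1 w8=1 w1=1 w6=1
  Δ1: clk:1→0
  (1Δ to stable)
t=6 Δ0: w2=1 w0=1 w3=0 w7=0 clk=0 w4=1 w8=1 w1=1 w6=1
  Δ1: clk:0→1
  Δ2: w7:0→1
  Δ3: w2:1→0
  Δ4: w1:1→0
  (4Δ to stable)
t=7 Δ0: w2=0 w0=1 w3=0 w7=1 clk=1 w4=1 w8=1 w1=0 w6=1
  Δ1: clk:1→0
  (1Δ to stable)
t=8 Δ0: w2=0 w0=1 w3=0 w7=1 clk=0 w4=1 w8=1 w1=0 w6=1
  Δ1: clk:0→1
  Δ2: w7:1→0
  Δ3: w2:0→1
  Δ4: w1:0→1
  (4Δ to stable)
t=9 Δ0: w2=1 w0=1 w3=0 w7=0 clk=1 w4=1 w8=1 w1=1 w6=1
  Δ1: clk:1→0
  (1Δ to stable)
t=10 Δ0: w2=1 w0=1 w3=0 w7=0 clk=0 w4=1 w8=1 w1=1 w6=1
  Δ1: clk:0→1
  Δ2: w7:0→1
  Δ3: w2:1→0
  Δ4: w1:1→0
  (4Δ to stable)
t=11 Δ0: w2=0 w0=1 w3=0 w7=1 clk=1 w4=1 w8=1 w1=0 w6=1
  Δ1: clk:1→0
  (1Δ to stable)
t=12 Δ0: w2=0 w0=1 w3=0 w7=1 clk=0 w4=1 w8=1 w1=0 w6=1
  Δ1: clk:0→1
  Δ2: w7:1→0
  Δ3: w2:0→1
  Δ4: w1:0→1
  (4Δ to stable)
t=13 Δ0: w2=1 w0=1 w3=0 w7=0 clk=1 w4=1 w8=1 w1=1 w6=1
  Δ1: clk:1→0
  (1Δ to stable)
t=14 Δ0: w2=1 w0=1 w3=0 w7=0 clk=0 w4=1 w8=1 w1=1 w6=1
  Δ1: clk:0→1
  Δ2: w7:0→1
  Δ3: w2:1→0
  Δ4: w1:1→0
  (4Δ to stable)
t=15 Δ0: w2=0 w0=1 w3=0 w7=1 clk=1 w4=1 w8=1 w1=0 w6=1
  Δ1: clk:1→0
  (1Δ to stable)
t=16 Δ0: w2=0 w0=1 w3=0 w7=1 clk=0 w4=1 w8=1 w1=0 w6=1
  Δ1: clk:0→1
  Δ2: w7:1→0
  Δ3: w2:0→1
  Δ4: w1:0→1
  (4Δ to stable)
t=17 Δ0: w2=1 w0=1 w3=0 w7=0 clk=1 w4=1 w8=1 w1=1 w6=1
  Δ1: clk:1→0
  (1Δ to stable)
t=18 Δ0: w2=1 w0=1 w3=0 w7=0 clk=0 w4=1 w8=1 w1=1 w6=1
  Δ1: clk:0→1
  Δ2: w7:0→1
  Δ3: w2:1→0
  Δ4: w1:1→0
  (4Δ to stable)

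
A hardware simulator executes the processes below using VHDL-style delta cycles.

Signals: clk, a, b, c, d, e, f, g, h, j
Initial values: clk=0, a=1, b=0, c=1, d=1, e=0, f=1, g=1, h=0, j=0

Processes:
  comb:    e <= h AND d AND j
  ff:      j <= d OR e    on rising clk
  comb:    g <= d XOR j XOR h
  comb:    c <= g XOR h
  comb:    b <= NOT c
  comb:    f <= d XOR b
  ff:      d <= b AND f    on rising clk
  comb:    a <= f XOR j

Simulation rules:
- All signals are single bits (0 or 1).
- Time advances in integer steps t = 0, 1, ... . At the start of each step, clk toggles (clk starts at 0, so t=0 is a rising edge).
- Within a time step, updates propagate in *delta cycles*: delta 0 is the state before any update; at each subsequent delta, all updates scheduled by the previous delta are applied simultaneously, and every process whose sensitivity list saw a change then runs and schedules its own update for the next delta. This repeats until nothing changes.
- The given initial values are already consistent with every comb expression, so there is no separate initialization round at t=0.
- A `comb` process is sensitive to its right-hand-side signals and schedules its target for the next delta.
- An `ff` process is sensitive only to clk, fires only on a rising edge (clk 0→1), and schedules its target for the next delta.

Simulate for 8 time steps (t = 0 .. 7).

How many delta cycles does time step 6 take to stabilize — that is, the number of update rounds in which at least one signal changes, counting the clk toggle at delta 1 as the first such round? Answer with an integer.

[bits: h,clk,a,j,c,d,g,f,e,b]
t=0: Δ0=0010111100 Δ1=0110111100 Δ2=0111101100 Δ3=0101101000 Δ4=0111101000 | 4Δ
t=1: Δ0=0111101000 Δ1=0011101000 | 1Δ
t=2: Δ0=0011101000 Δ1=0111101000 Δ2=0110101000 Δ3=0100100000 Δ4=0100000000 Δ5=0100000001 Δ6=0100000101 Δ7=0110000101 | 7Δ
t=3: Δ0=0110000101 Δ1=0010000101 | 1Δ
t=4: Δ0=0010000101 Δ1=0110000101 Δ2=0110010101 Δ3=0110011001 Δ4=0100111001 Δ5=0100111000 Δ6=0100111100 Δ7=0110111100 | 7Δ
t=5: Δ0=0110111100 Δ1=0010111100 | 1Δ
t=6: Δ0=0010111100 Δ1=0110111100 Δ2=0111101100 Δ3=0101101000 Δ4=0111101000 | 4Δ
t=7: Δ0=0111101000 Δ1=0011101000 | 1Δ

4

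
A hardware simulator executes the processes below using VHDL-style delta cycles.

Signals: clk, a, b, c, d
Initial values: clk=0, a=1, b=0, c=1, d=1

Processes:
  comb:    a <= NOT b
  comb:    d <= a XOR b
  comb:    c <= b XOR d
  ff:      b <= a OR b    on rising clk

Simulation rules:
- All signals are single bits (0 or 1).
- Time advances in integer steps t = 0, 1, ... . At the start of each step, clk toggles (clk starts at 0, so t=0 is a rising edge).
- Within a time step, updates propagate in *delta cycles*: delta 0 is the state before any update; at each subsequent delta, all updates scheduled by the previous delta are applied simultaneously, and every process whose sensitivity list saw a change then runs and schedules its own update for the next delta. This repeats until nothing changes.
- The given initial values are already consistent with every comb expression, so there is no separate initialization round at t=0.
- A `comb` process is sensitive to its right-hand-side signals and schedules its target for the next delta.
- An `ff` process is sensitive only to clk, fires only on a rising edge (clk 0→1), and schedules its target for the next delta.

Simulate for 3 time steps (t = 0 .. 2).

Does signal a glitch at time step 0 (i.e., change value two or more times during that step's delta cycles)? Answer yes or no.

no

[bits: clk,c,d,a,b]
t=0: Δ0=01110 Δ1=11110 Δ2=11111 Δ3=10001 Δ4=11101 Δ5=10101 | 5Δ
t=1: Δ0=10101 Δ1=00101 | 1Δ
t=2: Δ0=00101 Δ1=10101 | 1Δ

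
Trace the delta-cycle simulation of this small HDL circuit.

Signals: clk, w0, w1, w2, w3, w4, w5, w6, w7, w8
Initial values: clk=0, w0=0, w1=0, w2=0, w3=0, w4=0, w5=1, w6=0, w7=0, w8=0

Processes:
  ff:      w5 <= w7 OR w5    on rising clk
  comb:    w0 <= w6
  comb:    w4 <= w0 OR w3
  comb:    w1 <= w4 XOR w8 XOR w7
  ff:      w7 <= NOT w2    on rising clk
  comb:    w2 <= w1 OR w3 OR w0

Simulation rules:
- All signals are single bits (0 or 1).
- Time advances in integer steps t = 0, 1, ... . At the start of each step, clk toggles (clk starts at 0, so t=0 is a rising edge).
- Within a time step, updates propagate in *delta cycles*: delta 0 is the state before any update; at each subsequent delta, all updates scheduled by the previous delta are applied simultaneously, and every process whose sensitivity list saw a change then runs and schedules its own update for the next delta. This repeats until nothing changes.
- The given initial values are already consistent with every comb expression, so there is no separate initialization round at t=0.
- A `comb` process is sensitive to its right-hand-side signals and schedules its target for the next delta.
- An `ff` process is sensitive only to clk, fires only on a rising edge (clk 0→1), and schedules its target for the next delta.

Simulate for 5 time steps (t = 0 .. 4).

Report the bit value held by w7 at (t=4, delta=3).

1

t=0 Δ0: w4=0 w0=0 w6=0 w3=0 clk=0 w8=0 w2=0 w7=0 w1=0 w5=1
  Δ1: clk:0→1
  Δ2: w7:0→1
  Δ3: w1:0→1
  Δ4: w2:0→1
  (4Δ to stable)
t=1 Δ0: w4=0 w0=0 w6=0 w3=0 clk=1 w8=0 w2=1 w7=1 w1=1 w5=1
  Δ1: clk:1→0
  (1Δ to stable)
t=2 Δ0: w4=0 w0=0 w6=0 w3=0 clk=0 w8=0 w2=1 w7=1 w1=1 w5=1
  Δ1: clk:0→1
  Δ2: w7:1→0
  Δ3: w1:1→0
  Δ4: w2:1→0
  (4Δ to stable)
t=3 Δ0: w4=0 w0=0 w6=0 w3=0 clk=1 w8=0 w2=0 w7=0 w1=0 w5=1
  Δ1: clk:1→0
  (1Δ to stable)
t=4 Δ0: w4=0 w0=0 w6=0 w3=0 clk=0 w8=0 w2=0 w7=0 w1=0 w5=1
  Δ1: clk:0→1
  Δ2: w7:0→1
  Δ3: w1:0→1
  Δ4: w2:0→1
  (4Δ to stable)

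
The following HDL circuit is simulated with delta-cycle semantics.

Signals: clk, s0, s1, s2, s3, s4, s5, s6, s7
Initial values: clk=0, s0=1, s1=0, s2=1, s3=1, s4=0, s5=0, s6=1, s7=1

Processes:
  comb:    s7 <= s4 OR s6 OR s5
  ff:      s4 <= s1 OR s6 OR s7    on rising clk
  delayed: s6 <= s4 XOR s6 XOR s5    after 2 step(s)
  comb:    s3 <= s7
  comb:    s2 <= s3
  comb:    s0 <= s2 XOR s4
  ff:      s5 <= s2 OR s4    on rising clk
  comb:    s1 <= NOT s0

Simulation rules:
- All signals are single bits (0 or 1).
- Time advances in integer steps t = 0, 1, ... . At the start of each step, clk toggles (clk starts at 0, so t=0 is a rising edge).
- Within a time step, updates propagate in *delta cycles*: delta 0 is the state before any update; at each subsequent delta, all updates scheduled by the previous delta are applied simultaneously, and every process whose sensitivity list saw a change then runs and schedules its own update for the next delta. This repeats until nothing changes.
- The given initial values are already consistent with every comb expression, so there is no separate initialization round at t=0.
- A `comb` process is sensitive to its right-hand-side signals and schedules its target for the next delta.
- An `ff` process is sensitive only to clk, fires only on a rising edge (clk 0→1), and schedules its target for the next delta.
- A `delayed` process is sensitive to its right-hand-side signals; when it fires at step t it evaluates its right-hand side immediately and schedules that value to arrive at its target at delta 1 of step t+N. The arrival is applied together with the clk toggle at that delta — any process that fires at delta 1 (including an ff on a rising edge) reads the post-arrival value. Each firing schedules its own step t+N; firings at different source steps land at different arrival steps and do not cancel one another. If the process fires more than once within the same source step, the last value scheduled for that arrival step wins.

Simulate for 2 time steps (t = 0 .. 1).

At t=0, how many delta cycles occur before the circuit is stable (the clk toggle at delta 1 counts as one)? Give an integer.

[bits: s1,s0,s5,s2,s4,s3,s7,s6,clk]
t=0: Δ0=010101110 Δ1=010101111 Δ2=011111111 Δ3=001111111 Δ4=101111111 | 4Δ
t=1: Δ0=101111111 Δ1=101111110 | 1Δ

4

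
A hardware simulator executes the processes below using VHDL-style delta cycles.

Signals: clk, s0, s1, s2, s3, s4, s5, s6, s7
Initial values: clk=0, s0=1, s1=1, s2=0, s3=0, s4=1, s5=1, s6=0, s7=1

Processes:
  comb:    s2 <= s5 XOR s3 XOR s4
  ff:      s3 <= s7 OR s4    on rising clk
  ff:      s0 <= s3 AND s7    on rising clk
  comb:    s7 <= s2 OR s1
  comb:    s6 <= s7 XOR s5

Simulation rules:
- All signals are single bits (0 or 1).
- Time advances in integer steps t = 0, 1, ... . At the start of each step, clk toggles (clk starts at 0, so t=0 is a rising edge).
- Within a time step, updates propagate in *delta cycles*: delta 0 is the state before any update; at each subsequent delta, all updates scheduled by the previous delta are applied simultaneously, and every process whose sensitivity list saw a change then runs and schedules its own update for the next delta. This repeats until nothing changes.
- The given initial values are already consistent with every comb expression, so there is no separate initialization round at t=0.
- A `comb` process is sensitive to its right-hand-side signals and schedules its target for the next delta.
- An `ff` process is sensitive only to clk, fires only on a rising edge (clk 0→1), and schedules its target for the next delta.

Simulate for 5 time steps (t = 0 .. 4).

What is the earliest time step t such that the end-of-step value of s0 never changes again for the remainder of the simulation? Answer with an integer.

[bits: s2,s4,s3,s1,clk,s0,s7,s5,s6]
t=0: Δ0=010101110 Δ1=010111110 Δ2=011110110 Δ3=111110110 | 3Δ
t=1: Δ0=111110110 Δ1=111100110 | 1Δ
t=2: Δ0=111100110 Δ1=111110110 Δ2=111111110 | 2Δ
t=3: Δ0=111111110 Δ1=111101110 | 1Δ
t=4: Δ0=111101110 Δ1=111111110 | 1Δ

2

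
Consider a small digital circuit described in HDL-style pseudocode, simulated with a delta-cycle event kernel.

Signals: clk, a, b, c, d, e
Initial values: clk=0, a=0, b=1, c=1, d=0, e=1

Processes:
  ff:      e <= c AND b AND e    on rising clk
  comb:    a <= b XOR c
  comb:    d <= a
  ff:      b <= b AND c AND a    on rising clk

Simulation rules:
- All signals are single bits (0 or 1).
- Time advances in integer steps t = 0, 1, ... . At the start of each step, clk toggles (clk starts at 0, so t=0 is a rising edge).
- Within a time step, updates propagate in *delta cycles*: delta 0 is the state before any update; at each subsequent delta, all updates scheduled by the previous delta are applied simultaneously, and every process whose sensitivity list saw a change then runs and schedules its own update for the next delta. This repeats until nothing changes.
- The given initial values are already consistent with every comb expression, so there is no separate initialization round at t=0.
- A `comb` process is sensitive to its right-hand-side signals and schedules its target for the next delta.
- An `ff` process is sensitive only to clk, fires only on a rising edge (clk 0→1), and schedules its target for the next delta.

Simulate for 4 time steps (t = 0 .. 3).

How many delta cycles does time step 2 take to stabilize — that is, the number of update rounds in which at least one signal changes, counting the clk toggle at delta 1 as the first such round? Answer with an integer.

[bits: clk,e,c,b,d,a]
t=0: Δ0=011100 Δ1=111100 Δ2=111000 Δ3=111001 Δ4=111011 | 4Δ
t=1: Δ0=111011 Δ1=011011 | 1Δ
t=2: Δ0=011011 Δ1=111011 Δ2=101011 | 2Δ
t=3: Δ0=101011 Δ1=001011 | 1Δ

2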